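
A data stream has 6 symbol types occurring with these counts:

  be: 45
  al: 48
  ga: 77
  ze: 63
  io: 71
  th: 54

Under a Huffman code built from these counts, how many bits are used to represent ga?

2

Build the tree from the bottom:
combine be(45), al(48) → 93
combine th(54), ze(63) → 117
combine io(71), ga(77) → 148
combine 93, 117 → 210
combine 148, 210 → 358
ga sits 2 levels below the root, so its codeword is 2 bits.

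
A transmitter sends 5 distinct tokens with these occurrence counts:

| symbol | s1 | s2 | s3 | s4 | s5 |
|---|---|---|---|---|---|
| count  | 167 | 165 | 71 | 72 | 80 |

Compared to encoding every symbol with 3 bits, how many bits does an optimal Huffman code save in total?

Fixed-length: 3 bits × 555 symbols = 1665 bits.
Huffman merges:
merge s3(71) and s4(72): 143
merge s5(80) and 143: 223
merge s2(165) and s1(167): 332
merge 223 and 332: 555
Huffman total = 143 + 223 + 332 + 555 = 1253 bits.
Saving = 1665 − 1253 = 412 bits.

412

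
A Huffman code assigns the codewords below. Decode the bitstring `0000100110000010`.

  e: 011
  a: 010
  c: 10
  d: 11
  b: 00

Read left to right; each codeword is recognised as soon as it completes (prefix code):
  00→b | 00→b | 10→c | 011→e | 00→b | 00→b | 010→a
Decoded message: bbcebba

bbcebba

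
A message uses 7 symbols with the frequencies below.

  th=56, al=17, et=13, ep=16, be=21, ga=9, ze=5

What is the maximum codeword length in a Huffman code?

5

Merge the two lowest-weight nodes at each step:
merge ze(5) and ga(9): 14
merge et(13) and 14: 27
merge ep(16) and al(17): 33
merge be(21) and 27: 48
merge 33 and 48: 81
merge th(56) and 81: 137
The rarest symbols sit at the bottom; the longest codeword is 5 bits.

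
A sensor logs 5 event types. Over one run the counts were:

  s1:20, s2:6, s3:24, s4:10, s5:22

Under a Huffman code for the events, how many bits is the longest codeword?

3

Merge the two lowest-weight nodes at each step:
s2(6) + s4(10) → 16
16 + s1(20) → 36
s5(22) + s3(24) → 46
36 + 46 → 82
The first pair merged (s2, s4) ends up deepest, at depth 3.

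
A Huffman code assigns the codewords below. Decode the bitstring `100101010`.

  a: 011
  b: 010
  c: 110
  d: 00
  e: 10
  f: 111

Read left to right; each codeword is recognised as soon as it completes (prefix code):
  10→e | 010→b | 10→e | 10→e
Decoded message: ebee

ebee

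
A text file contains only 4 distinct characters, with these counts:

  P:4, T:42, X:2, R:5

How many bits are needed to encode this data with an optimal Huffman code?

Build the Huffman tree bottom-up:
X(2) + P(4) → 6
R(5) + 6 → 11
11 + T(42) → 53
Total encoded bits = sum of merged weights = 6 + 11 + 53 = 70.

70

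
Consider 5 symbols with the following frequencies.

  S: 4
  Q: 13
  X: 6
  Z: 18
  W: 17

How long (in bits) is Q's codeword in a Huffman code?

2

Repeatedly merge the two smallest:
S(4) + X(6) → 10
10 + Q(13) → 23
W(17) + Z(18) → 35
23 + 35 → 58
Q sits 2 levels below the root, so its codeword is 2 bits.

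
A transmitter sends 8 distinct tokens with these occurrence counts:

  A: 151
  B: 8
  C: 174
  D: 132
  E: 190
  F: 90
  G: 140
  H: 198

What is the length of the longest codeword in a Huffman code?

4

Merge the two lowest-weight nodes at each step:
combine B(8), F(90) → 98
combine 98, D(132) → 230
combine G(140), A(151) → 291
combine C(174), E(190) → 364
combine H(198), 230 → 428
combine 291, 364 → 655
combine 428, 655 → 1083
The rarest symbols sit at the bottom; the longest codeword is 4 bits.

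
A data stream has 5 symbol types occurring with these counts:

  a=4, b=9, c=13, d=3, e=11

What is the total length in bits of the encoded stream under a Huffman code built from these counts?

87

Greedily combine the two least-frequent nodes:
merge d(3) and a(4): 7
merge 7 and b(9): 16
merge e(11) and c(13): 24
merge 16 and 24: 40
Total encoded bits = sum of merged weights = 7 + 16 + 24 + 40 = 87.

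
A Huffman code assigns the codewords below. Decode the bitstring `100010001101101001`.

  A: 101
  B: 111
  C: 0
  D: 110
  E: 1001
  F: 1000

Read left to right; each codeword is recognised as soon as it completes (prefix code):
  1000→F | 1000→F | 110→D | 110→D | 1001→E
Decoded message: FFDDE

FFDDE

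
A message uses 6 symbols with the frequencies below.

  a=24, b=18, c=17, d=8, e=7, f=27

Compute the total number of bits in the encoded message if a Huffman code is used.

Build the Huffman tree bottom-up:
combine e(7), d(8) → 15
combine 15, c(17) → 32
combine b(18), a(24) → 42
combine f(27), 32 → 59
combine 42, 59 → 101
Total encoded bits = sum of merged weights = 15 + 32 + 42 + 59 + 101 = 249.

249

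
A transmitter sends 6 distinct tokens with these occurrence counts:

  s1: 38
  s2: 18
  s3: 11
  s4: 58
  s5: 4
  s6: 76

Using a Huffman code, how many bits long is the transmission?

453

Build the Huffman tree bottom-up:
combine s5(4), s3(11) → 15
combine 15, s2(18) → 33
combine 33, s1(38) → 71
combine s4(58), 71 → 129
combine s6(76), 129 → 205
The encoded length is the sum of every internal node's weight: 15 + 33 + 71 + 129 + 205 = 453 bits.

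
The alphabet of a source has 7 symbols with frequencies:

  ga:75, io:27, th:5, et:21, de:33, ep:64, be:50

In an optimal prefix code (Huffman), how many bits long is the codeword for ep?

2

Build the tree from the bottom:
merge th(5) and et(21): 26
merge 26 and io(27): 53
merge de(33) and be(50): 83
merge 53 and ep(64): 117
merge ga(75) and 83: 158
merge 117 and 158: 275
ep sits 2 levels below the root, so its codeword is 2 bits.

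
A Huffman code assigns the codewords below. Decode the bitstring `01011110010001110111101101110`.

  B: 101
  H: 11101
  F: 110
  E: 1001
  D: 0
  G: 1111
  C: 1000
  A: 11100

Read left to right; each codeword is recognised as soon as it completes (prefix code):
  0→D | 101→B | 11100→A | 1000→C | 11101→H | 11101→H | 101→B | 110→F
Decoded message: DBACHHBF

DBACHHBF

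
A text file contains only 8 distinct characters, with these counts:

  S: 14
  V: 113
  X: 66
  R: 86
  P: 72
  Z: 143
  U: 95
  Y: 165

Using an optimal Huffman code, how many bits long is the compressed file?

Build the Huffman tree bottom-up:
S(14) + X(66) → 80
P(72) + 80 → 152
R(86) + U(95) → 181
V(113) + Z(143) → 256
152 + Y(165) → 317
181 + 256 → 437
317 + 437 → 754
The encoded length is the sum of every internal node's weight: 80 + 152 + 181 + 256 + 317 + 437 + 754 = 2177 bits.

2177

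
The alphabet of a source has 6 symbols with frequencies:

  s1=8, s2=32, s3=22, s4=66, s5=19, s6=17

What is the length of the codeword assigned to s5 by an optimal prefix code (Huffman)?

Build the tree from the bottom:
merge s1(8) and s6(17): 25
merge s5(19) and s3(22): 41
merge 25 and s2(32): 57
merge 41 and 57: 98
merge s4(66) and 98: 164
The subtree containing s5 is merged 3 times, so code length = 3.

3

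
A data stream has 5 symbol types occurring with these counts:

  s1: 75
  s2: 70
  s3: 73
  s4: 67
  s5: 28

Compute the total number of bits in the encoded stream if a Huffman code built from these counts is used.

721

Greedily combine the two least-frequent nodes:
s5(28) + s4(67) → 95
s2(70) + s3(73) → 143
s1(75) + 95 → 170
143 + 170 → 313
The encoded length is the sum of every internal node's weight: 95 + 143 + 170 + 313 = 721 bits.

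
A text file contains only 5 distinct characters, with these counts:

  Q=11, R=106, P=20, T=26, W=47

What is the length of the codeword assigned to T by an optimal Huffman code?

Huffman merges, smallest pair first:
merge Q(11) and P(20): 31
merge T(26) and 31: 57
merge W(47) and 57: 104
merge 104 and R(106): 210
T sits 3 levels below the root, so its codeword is 3 bits.

3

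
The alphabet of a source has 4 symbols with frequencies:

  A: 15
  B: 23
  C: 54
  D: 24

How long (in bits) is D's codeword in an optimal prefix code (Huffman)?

2

Repeatedly merge the two smallest:
merge A(15) and B(23): 38
merge D(24) and 38: 62
merge C(54) and 62: 116
D sits 2 levels below the root, so its codeword is 2 bits.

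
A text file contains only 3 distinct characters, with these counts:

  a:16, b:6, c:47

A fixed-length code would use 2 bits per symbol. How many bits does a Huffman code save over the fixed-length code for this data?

Fixed-length: 2 bits × 69 symbols = 138 bits.
Huffman merges:
merge b(6) and a(16): 22
merge 22 and c(47): 69
Huffman total = 22 + 69 = 91 bits.
Saving = 138 − 91 = 47 bits.

47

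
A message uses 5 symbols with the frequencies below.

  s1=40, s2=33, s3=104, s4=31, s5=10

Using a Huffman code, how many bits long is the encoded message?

446

Build the Huffman tree bottom-up:
combine s5(10), s4(31) → 41
combine s2(33), s1(40) → 73
combine 41, 73 → 114
combine s3(104), 114 → 218
Total encoded bits = sum of merged weights = 41 + 73 + 114 + 218 = 446.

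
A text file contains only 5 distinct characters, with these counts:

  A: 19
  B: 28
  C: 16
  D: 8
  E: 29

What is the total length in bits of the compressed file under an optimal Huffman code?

Merge the two smallest weights repeatedly:
combine D(8), C(16) → 24
combine A(19), 24 → 43
combine B(28), E(29) → 57
combine 43, 57 → 100
The encoded length is the sum of every internal node's weight: 24 + 43 + 57 + 100 = 224 bits.

224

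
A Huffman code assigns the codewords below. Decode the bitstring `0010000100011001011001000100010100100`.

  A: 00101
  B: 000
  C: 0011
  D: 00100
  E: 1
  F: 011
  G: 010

DDFAEDGAD

Read left to right; each codeword is recognised as soon as it completes (prefix code):
  00100→D | 00100→D | 011→F | 00101→A | 1→E | 00100→D | 010→G | 00101→A | 00100→D
Decoded message: DDFAEDGAD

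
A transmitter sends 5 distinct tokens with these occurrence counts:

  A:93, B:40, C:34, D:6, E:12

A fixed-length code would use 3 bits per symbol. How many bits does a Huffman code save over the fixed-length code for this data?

208

Fixed-length: 3 bits × 185 symbols = 555 bits.
Huffman merges:
combine D(6), E(12) → 18
combine 18, C(34) → 52
combine B(40), 52 → 92
combine 92, A(93) → 185
Huffman total = 18 + 52 + 92 + 185 = 347 bits.
Saving = 555 − 347 = 208 bits.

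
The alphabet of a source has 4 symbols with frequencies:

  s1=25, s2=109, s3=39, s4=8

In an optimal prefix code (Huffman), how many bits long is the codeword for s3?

2

Huffman merges, smallest pair first:
combine s4(8), s1(25) → 33
combine 33, s3(39) → 72
combine 72, s2(109) → 181
s3's leaf is at depth 2, giving a 2-bit codeword.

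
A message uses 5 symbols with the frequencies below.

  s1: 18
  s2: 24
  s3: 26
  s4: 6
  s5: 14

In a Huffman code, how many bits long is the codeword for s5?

Huffman merges, smallest pair first:
merge s4(6) and s5(14): 20
merge s1(18) and 20: 38
merge s2(24) and s3(26): 50
merge 38 and 50: 88
s5 sits 3 levels below the root, so its codeword is 3 bits.

3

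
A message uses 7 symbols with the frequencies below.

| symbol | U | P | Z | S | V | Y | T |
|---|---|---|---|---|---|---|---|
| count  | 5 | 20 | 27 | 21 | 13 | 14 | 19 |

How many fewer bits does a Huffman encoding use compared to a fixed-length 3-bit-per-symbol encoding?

Fixed-length: 3 bits × 119 symbols = 357 bits.
Huffman merges:
merge U(5) and V(13): 18
merge Y(14) and 18: 32
merge T(19) and P(20): 39
merge S(21) and Z(27): 48
merge 32 and 39: 71
merge 48 and 71: 119
Huffman total = 18 + 32 + 39 + 48 + 71 + 119 = 327 bits.
Saving = 357 − 327 = 30 bits.

30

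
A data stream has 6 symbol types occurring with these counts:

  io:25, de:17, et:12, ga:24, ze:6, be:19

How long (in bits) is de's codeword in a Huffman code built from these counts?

Build the tree from the bottom:
merge ze(6) and et(12): 18
merge de(17) and 18: 35
merge be(19) and ga(24): 43
merge io(25) and 35: 60
merge 43 and 60: 103
de sits 3 levels below the root, so its codeword is 3 bits.

3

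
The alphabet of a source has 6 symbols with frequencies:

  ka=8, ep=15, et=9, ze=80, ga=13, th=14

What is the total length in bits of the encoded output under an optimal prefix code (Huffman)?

Merge the two smallest weights repeatedly:
ka(8) + et(9) → 17
ga(13) + th(14) → 27
ep(15) + 17 → 32
27 + 32 → 59
59 + ze(80) → 139
The encoded length is the sum of every internal node's weight: 17 + 27 + 32 + 59 + 139 = 274 bits.

274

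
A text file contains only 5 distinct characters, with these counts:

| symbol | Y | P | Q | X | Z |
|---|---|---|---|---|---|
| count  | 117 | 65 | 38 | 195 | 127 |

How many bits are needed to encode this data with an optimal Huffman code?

Greedily combine the two least-frequent nodes:
merge Q(38) and P(65): 103
merge 103 and Y(117): 220
merge Z(127) and X(195): 322
merge 220 and 322: 542
Each symbol's bit-cost is frequency × depth; summing gives 1187 bits (equivalently 103 + 220 + 322 + 542).

1187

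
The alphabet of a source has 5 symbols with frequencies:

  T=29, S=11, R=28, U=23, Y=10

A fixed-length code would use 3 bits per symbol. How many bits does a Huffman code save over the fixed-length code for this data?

Fixed-length: 3 bits × 101 symbols = 303 bits.
Huffman merges:
Y(10) + S(11) → 21
21 + U(23) → 44
R(28) + T(29) → 57
44 + 57 → 101
Huffman total = 21 + 44 + 57 + 101 = 223 bits.
Saving = 303 − 223 = 80 bits.

80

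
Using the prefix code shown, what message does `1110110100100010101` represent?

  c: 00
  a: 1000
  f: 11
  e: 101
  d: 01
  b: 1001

feecaed

Read left to right; each codeword is recognised as soon as it completes (prefix code):
  11→f | 101→e | 101→e | 00→c | 1000→a | 101→e | 01→d
Decoded message: feecaed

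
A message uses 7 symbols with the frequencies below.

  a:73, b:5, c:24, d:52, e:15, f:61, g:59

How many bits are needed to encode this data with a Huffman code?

738

Merge the two smallest weights repeatedly:
merge b(5) and e(15): 20
merge 20 and c(24): 44
merge 44 and d(52): 96
merge g(59) and f(61): 120
merge a(73) and 96: 169
merge 120 and 169: 289
The encoded length is the sum of every internal node's weight: 20 + 44 + 96 + 120 + 169 + 289 = 738 bits.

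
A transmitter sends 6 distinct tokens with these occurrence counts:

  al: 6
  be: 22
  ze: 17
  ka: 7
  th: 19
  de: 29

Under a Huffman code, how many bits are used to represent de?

2

Repeatedly merge the two smallest:
al(6) + ka(7) → 13
13 + ze(17) → 30
th(19) + be(22) → 41
de(29) + 30 → 59
41 + 59 → 100
de's leaf is at depth 2, giving a 2-bit codeword.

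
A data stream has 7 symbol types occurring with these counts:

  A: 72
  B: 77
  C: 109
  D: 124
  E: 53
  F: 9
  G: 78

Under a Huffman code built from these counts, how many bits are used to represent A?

Huffman merges, smallest pair first:
F(9) + E(53) → 62
62 + A(72) → 134
B(77) + G(78) → 155
C(109) + D(124) → 233
134 + 155 → 289
233 + 289 → 522
A sits 3 levels below the root, so its codeword is 3 bits.

3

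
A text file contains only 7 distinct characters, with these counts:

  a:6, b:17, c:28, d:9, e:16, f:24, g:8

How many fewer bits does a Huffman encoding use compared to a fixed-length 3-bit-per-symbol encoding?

Fixed-length: 3 bits × 108 symbols = 324 bits.
Huffman merges:
merge a(6) and g(8): 14
merge d(9) and 14: 23
merge e(16) and b(17): 33
merge 23 and f(24): 47
merge c(28) and 33: 61
merge 47 and 61: 108
Huffman total = 14 + 23 + 33 + 47 + 61 + 108 = 286 bits.
Saving = 324 − 286 = 38 bits.

38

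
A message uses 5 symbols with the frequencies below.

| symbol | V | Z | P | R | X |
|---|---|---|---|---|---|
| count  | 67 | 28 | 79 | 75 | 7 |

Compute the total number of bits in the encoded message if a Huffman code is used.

Greedily combine the two least-frequent nodes:
combine X(7), Z(28) → 35
combine 35, V(67) → 102
combine R(75), P(79) → 154
combine 102, 154 → 256
The encoded length is the sum of every internal node's weight: 35 + 102 + 154 + 256 = 547 bits.

547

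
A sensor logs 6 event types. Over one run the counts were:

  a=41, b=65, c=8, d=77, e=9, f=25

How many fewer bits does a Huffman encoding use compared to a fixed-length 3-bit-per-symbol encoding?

Fixed-length: 3 bits × 225 symbols = 675 bits.
Huffman merges:
merge c(8) and e(9): 17
merge 17 and f(25): 42
merge a(41) and 42: 83
merge b(65) and d(77): 142
merge 83 and 142: 225
Huffman total = 17 + 42 + 83 + 142 + 225 = 509 bits.
Saving = 675 − 509 = 166 bits.

166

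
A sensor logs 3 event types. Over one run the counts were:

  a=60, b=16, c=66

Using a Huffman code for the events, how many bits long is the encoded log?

218

Greedily combine the two least-frequent nodes:
merge b(16) and a(60): 76
merge c(66) and 76: 142
The encoded length is the sum of every internal node's weight: 76 + 142 = 218 bits.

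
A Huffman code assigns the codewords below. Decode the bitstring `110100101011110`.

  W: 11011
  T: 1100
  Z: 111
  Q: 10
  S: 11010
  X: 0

Read left to right; each codeword is recognised as soon as it completes (prefix code):
  11010→S | 0→X | 10→Q | 10→Q | 111→Z | 10→Q
Decoded message: SXQQZQ

SXQQZQ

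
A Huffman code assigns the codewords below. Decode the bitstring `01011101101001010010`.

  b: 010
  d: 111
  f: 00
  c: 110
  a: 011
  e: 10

bdabbeb

Read left to right; each codeword is recognised as soon as it completes (prefix code):
  010→b | 111→d | 011→a | 010→b | 010→b | 10→e | 010→b
Decoded message: bdabbeb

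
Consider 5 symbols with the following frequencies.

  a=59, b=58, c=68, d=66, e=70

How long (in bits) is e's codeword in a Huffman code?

Huffman merges, smallest pair first:
merge b(58) and a(59): 117
merge d(66) and c(68): 134
merge e(70) and 117: 187
merge 134 and 187: 321
The subtree containing e is merged 2 times, so code length = 2.

2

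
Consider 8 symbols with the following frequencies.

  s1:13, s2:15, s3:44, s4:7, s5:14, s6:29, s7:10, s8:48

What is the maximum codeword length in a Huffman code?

4

Merge the two lowest-weight nodes at each step:
combine s4(7), s7(10) → 17
combine s1(13), s5(14) → 27
combine s2(15), 17 → 32
combine 27, s6(29) → 56
combine 32, s3(44) → 76
combine s8(48), 56 → 104
combine 76, 104 → 180
Maximum depth reached is 4.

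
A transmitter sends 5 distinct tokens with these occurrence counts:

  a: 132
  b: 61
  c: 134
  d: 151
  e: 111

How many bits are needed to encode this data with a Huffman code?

Greedily combine the two least-frequent nodes:
combine b(61), e(111) → 172
combine a(132), c(134) → 266
combine d(151), 172 → 323
combine 266, 323 → 589
Each symbol's bit-cost is frequency × depth; summing gives 1350 bits (equivalently 172 + 266 + 323 + 589).

1350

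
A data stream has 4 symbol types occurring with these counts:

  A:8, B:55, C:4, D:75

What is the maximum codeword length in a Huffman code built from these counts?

3

Merge the two lowest-weight nodes at each step:
C(4) + A(8) → 12
12 + B(55) → 67
67 + D(75) → 142
Maximum depth reached is 3.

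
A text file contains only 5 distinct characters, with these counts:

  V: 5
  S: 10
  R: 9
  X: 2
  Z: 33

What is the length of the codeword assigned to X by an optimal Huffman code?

Huffman merges, smallest pair first:
X(2) + V(5) → 7
7 + R(9) → 16
S(10) + 16 → 26
26 + Z(33) → 59
X sits 4 levels below the root, so its codeword is 4 bits.

4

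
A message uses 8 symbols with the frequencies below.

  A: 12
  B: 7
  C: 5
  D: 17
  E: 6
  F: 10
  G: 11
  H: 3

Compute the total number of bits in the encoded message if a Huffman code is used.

204

Build the Huffman tree bottom-up:
merge H(3) and C(5): 8
merge E(6) and B(7): 13
merge 8 and F(10): 18
merge G(11) and A(12): 23
merge 13 and D(17): 30
merge 18 and 23: 41
merge 30 and 41: 71
The encoded length is the sum of every internal node's weight: 8 + 13 + 18 + 23 + 30 + 41 + 71 = 204 bits.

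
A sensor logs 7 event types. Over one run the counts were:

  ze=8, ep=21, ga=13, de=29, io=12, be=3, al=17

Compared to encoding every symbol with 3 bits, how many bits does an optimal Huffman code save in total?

Fixed-length: 3 bits × 103 symbols = 309 bits.
Huffman merges:
combine be(3), ze(8) → 11
combine 11, io(12) → 23
combine ga(13), al(17) → 30
combine ep(21), 23 → 44
combine de(29), 30 → 59
combine 44, 59 → 103
Huffman total = 11 + 23 + 30 + 44 + 59 + 103 = 270 bits.
Saving = 309 − 270 = 39 bits.

39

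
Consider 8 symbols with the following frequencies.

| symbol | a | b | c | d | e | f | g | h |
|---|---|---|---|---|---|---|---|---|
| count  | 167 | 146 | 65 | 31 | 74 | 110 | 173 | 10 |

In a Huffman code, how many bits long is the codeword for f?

3

Huffman merges, smallest pair first:
merge h(10) and d(31): 41
merge 41 and c(65): 106
merge e(74) and 106: 180
merge f(110) and b(146): 256
merge a(167) and g(173): 340
merge 180 and 256: 436
merge 340 and 436: 776
f sits 3 levels below the root, so its codeword is 3 bits.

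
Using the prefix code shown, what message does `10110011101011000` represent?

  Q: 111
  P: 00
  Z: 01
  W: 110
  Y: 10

YWZWYWP

Read left to right; each codeword is recognised as soon as it completes (prefix code):
  10→Y | 110→W | 01→Z | 110→W | 10→Y | 110→W | 00→P
Decoded message: YWZWYWP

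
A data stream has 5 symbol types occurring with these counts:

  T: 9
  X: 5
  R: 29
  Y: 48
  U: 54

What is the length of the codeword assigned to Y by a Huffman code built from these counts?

2

Repeatedly merge the two smallest:
merge X(5) and T(9): 14
merge 14 and R(29): 43
merge 43 and Y(48): 91
merge U(54) and 91: 145
The subtree containing Y is merged 2 times, so code length = 2.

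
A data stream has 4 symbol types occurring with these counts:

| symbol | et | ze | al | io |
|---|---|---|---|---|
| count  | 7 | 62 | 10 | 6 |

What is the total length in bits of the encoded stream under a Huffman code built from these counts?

Greedily combine the two least-frequent nodes:
combine io(6), et(7) → 13
combine al(10), 13 → 23
combine 23, ze(62) → 85
Each symbol's bit-cost is frequency × depth; summing gives 121 bits (equivalently 13 + 23 + 85).

121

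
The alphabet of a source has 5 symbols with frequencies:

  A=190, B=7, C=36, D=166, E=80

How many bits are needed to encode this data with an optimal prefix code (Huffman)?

934

Merge the two smallest weights repeatedly:
combine B(7), C(36) → 43
combine 43, E(80) → 123
combine 123, D(166) → 289
combine A(190), 289 → 479
The encoded length is the sum of every internal node's weight: 43 + 123 + 289 + 479 = 934 bits.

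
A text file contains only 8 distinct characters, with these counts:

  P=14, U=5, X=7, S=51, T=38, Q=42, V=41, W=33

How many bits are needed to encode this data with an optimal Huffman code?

Build the Huffman tree bottom-up:
merge U(5) and X(7): 12
merge 12 and P(14): 26
merge 26 and W(33): 59
merge T(38) and V(41): 79
merge Q(42) and S(51): 93
merge 59 and 79: 138
merge 93 and 138: 231
Each symbol's bit-cost is frequency × depth; summing gives 638 bits (equivalently 12 + 26 + 59 + 79 + 93 + 138 + 231).

638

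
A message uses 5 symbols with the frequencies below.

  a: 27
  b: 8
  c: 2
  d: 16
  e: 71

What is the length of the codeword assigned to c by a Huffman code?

4

Huffman merges, smallest pair first:
combine c(2), b(8) → 10
combine 10, d(16) → 26
combine 26, a(27) → 53
combine 53, e(71) → 124
The subtree containing c is merged 4 times, so code length = 4.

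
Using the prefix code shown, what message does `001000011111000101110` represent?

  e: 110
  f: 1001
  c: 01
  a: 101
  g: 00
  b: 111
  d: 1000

gdcbdae

Read left to right; each codeword is recognised as soon as it completes (prefix code):
  00→g | 1000→d | 01→c | 111→b | 1000→d | 101→a | 110→e
Decoded message: gdcbdae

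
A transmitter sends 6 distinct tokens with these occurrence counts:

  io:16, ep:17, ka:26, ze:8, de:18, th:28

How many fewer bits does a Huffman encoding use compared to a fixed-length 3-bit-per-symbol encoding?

54

Fixed-length: 3 bits × 113 symbols = 339 bits.
Huffman merges:
ze(8) + io(16) → 24
ep(17) + de(18) → 35
24 + ka(26) → 50
th(28) + 35 → 63
50 + 63 → 113
Huffman total = 24 + 35 + 50 + 63 + 113 = 285 bits.
Saving = 339 − 285 = 54 bits.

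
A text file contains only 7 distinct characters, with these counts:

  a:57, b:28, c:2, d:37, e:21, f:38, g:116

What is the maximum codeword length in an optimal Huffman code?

Merge the two lowest-weight nodes at each step:
merge c(2) and e(21): 23
merge 23 and b(28): 51
merge d(37) and f(38): 75
merge 51 and a(57): 108
merge 75 and 108: 183
merge g(116) and 183: 299
Maximum depth reached is 5.

5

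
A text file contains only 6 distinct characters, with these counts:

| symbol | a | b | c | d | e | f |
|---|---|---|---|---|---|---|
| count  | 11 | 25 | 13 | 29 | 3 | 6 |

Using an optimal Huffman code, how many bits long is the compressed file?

Greedily combine the two least-frequent nodes:
combine e(3), f(6) → 9
combine 9, a(11) → 20
combine c(13), 20 → 33
combine b(25), d(29) → 54
combine 33, 54 → 87
Total encoded bits = sum of merged weights = 9 + 20 + 33 + 54 + 87 = 203.

203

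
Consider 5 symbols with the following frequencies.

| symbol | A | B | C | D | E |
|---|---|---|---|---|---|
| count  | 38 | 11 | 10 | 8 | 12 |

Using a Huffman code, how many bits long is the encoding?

161

Build the Huffman tree bottom-up:
merge D(8) and C(10): 18
merge B(11) and E(12): 23
merge 18 and 23: 41
merge A(38) and 41: 79
The encoded length is the sum of every internal node's weight: 18 + 23 + 41 + 79 = 161 bits.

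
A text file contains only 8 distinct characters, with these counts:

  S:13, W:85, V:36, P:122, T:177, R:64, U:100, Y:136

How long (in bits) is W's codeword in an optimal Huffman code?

Huffman merges, smallest pair first:
S(13) + V(36) → 49
49 + R(64) → 113
W(85) + U(100) → 185
113 + P(122) → 235
Y(136) + T(177) → 313
185 + 235 → 420
313 + 420 → 733
The subtree containing W is merged 3 times, so code length = 3.

3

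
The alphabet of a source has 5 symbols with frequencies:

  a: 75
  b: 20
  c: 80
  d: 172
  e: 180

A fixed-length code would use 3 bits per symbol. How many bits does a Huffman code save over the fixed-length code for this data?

437

Fixed-length: 3 bits × 527 symbols = 1581 bits.
Huffman merges:
merge b(20) and a(75): 95
merge c(80) and 95: 175
merge d(172) and 175: 347
merge e(180) and 347: 527
Huffman total = 95 + 175 + 347 + 527 = 1144 bits.
Saving = 1581 − 1144 = 437 bits.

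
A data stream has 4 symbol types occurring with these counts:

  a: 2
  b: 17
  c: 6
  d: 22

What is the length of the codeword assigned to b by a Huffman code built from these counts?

2

Huffman merges, smallest pair first:
combine a(2), c(6) → 8
combine 8, b(17) → 25
combine d(22), 25 → 47
b's leaf is at depth 2, giving a 2-bit codeword.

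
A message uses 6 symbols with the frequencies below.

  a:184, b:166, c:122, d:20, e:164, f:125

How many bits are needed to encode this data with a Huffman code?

Greedily combine the two least-frequent nodes:
d(20) + c(122) → 142
f(125) + 142 → 267
e(164) + b(166) → 330
a(184) + 267 → 451
330 + 451 → 781
Total encoded bits = sum of merged weights = 142 + 267 + 330 + 451 + 781 = 1971.

1971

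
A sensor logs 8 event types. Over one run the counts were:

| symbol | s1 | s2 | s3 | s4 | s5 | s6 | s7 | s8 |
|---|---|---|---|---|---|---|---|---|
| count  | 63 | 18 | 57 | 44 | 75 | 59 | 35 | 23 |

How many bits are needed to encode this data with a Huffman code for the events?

Greedily combine the two least-frequent nodes:
s2(18) + s8(23) → 41
s7(35) + 41 → 76
s4(44) + s3(57) → 101
s6(59) + s1(63) → 122
s5(75) + 76 → 151
101 + 122 → 223
151 + 223 → 374
Each symbol's bit-cost is frequency × depth; summing gives 1088 bits (equivalently 41 + 76 + 101 + 122 + 151 + 223 + 374).

1088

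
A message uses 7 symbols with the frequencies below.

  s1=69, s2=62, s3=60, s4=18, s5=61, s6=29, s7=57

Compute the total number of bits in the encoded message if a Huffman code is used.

984

Greedily combine the two least-frequent nodes:
combine s4(18), s6(29) → 47
combine 47, s7(57) → 104
combine s3(60), s5(61) → 121
combine s2(62), s1(69) → 131
combine 104, 121 → 225
combine 131, 225 → 356
Total encoded bits = sum of merged weights = 47 + 104 + 121 + 131 + 225 + 356 = 984.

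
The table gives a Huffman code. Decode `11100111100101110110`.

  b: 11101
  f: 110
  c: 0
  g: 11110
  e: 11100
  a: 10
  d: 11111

egcaba

Read left to right; each codeword is recognised as soon as it completes (prefix code):
  11100→e | 11110→g | 0→c | 10→a | 11101→b | 10→a
Decoded message: egcaba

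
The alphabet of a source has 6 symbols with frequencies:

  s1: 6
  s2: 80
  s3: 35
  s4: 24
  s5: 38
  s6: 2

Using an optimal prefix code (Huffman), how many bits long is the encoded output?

Greedily combine the two least-frequent nodes:
combine s6(2), s1(6) → 8
combine 8, s4(24) → 32
combine 32, s3(35) → 67
combine s5(38), 67 → 105
combine s2(80), 105 → 185
Each symbol's bit-cost is frequency × depth; summing gives 397 bits (equivalently 8 + 32 + 67 + 105 + 185).

397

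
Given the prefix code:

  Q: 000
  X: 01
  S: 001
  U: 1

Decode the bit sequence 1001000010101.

Read left to right; each codeword is recognised as soon as it completes (prefix code):
  1→U | 001→S | 000→Q | 01→X | 01→X | 01→X
Decoded message: USQXXX

USQXXX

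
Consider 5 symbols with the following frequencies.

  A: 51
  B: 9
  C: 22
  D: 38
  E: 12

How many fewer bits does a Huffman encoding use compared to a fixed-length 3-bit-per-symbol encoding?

Fixed-length: 3 bits × 132 symbols = 396 bits.
Huffman merges:
combine B(9), E(12) → 21
combine 21, C(22) → 43
combine D(38), 43 → 81
combine A(51), 81 → 132
Huffman total = 21 + 43 + 81 + 132 = 277 bits.
Saving = 396 − 277 = 119 bits.

119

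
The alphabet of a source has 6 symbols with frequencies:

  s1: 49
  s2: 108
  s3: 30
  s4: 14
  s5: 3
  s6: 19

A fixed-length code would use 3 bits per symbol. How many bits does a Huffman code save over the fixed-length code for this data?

Fixed-length: 3 bits × 223 symbols = 669 bits.
Huffman merges:
s5(3) + s4(14) → 17
17 + s6(19) → 36
s3(30) + 36 → 66
s1(49) + 66 → 115
s2(108) + 115 → 223
Huffman total = 17 + 36 + 66 + 115 + 223 = 457 bits.
Saving = 669 − 457 = 212 bits.

212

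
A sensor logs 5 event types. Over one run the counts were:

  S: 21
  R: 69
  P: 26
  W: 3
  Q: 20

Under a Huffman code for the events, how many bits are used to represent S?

3

Huffman merges, smallest pair first:
combine W(3), Q(20) → 23
combine S(21), 23 → 44
combine P(26), 44 → 70
combine R(69), 70 → 139
The subtree containing S is merged 3 times, so code length = 3.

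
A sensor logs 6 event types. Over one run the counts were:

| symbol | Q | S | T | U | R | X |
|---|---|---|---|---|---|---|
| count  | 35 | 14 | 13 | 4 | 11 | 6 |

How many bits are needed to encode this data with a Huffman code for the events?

189

Merge the two smallest weights repeatedly:
merge U(4) and X(6): 10
merge 10 and R(11): 21
merge T(13) and S(14): 27
merge 21 and 27: 48
merge Q(35) and 48: 83
The encoded length is the sum of every internal node's weight: 10 + 21 + 27 + 48 + 83 = 189 bits.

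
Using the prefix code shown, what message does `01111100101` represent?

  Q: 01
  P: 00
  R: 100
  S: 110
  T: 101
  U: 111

Read left to right; each codeword is recognised as soon as it completes (prefix code):
  01→Q | 111→U | 100→R | 101→T
Decoded message: QURT

QURT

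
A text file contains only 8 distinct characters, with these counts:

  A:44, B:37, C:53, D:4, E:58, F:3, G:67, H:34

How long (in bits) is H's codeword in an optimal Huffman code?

Repeatedly merge the two smallest:
combine F(3), D(4) → 7
combine 7, H(34) → 41
combine B(37), 41 → 78
combine A(44), C(53) → 97
combine E(58), G(67) → 125
combine 78, 97 → 175
combine 125, 175 → 300
H sits 4 levels below the root, so its codeword is 4 bits.

4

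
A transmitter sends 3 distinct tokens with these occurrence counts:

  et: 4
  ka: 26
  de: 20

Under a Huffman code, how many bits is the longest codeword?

2

Merge the two lowest-weight nodes at each step:
et(4) + de(20) → 24
24 + ka(26) → 50
Maximum depth reached is 2.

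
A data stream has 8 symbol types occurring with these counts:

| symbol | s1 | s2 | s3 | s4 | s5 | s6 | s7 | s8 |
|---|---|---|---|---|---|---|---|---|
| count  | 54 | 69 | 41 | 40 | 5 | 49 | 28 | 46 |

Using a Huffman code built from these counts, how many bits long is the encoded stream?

960

Greedily combine the two least-frequent nodes:
combine s5(5), s7(28) → 33
combine 33, s4(40) → 73
combine s3(41), s8(46) → 87
combine s6(49), s1(54) → 103
combine s2(69), 73 → 142
combine 87, 103 → 190
combine 142, 190 → 332
The encoded length is the sum of every internal node's weight: 33 + 73 + 87 + 103 + 142 + 190 + 332 = 960 bits.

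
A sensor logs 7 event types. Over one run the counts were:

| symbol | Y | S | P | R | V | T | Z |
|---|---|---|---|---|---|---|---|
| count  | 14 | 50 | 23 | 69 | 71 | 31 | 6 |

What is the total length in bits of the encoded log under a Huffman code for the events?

Build the Huffman tree bottom-up:
merge Z(6) and Y(14): 20
merge 20 and P(23): 43
merge T(31) and 43: 74
merge S(50) and R(69): 119
merge V(71) and 74: 145
merge 119 and 145: 264
The encoded length is the sum of every internal node's weight: 20 + 43 + 74 + 119 + 145 + 264 = 665 bits.

665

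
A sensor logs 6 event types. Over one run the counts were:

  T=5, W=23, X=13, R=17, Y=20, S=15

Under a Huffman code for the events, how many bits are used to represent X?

Repeatedly merge the two smallest:
combine T(5), X(13) → 18
combine S(15), R(17) → 32
combine 18, Y(20) → 38
combine W(23), 32 → 55
combine 38, 55 → 93
X's leaf is at depth 3, giving a 3-bit codeword.

3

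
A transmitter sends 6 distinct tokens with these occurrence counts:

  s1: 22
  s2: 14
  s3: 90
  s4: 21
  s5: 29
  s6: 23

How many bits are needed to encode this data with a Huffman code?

Build the Huffman tree bottom-up:
merge s2(14) and s4(21): 35
merge s1(22) and s6(23): 45
merge s5(29) and 35: 64
merge 45 and 64: 109
merge s3(90) and 109: 199
Total encoded bits = sum of merged weights = 35 + 45 + 64 + 109 + 199 = 452.

452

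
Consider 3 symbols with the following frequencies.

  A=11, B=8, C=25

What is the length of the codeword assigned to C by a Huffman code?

1

Huffman merges, smallest pair first:
merge B(8) and A(11): 19
merge 19 and C(25): 44
C is merged only at the final step, so code length = 1.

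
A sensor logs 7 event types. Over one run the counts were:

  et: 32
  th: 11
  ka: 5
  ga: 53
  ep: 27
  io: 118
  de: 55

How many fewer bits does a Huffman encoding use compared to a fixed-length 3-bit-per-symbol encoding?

Fixed-length: 3 bits × 301 symbols = 903 bits.
Huffman merges:
combine ka(5), th(11) → 16
combine 16, ep(27) → 43
combine et(32), 43 → 75
combine ga(53), de(55) → 108
combine 75, 108 → 183
combine io(118), 183 → 301
Huffman total = 16 + 43 + 75 + 108 + 183 + 301 = 726 bits.
Saving = 903 − 726 = 177 bits.

177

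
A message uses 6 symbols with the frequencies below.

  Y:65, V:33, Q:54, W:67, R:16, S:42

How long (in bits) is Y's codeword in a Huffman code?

Repeatedly merge the two smallest:
R(16) + V(33) → 49
S(42) + 49 → 91
Q(54) + Y(65) → 119
W(67) + 91 → 158
119 + 158 → 277
Y's leaf is at depth 2, giving a 2-bit codeword.

2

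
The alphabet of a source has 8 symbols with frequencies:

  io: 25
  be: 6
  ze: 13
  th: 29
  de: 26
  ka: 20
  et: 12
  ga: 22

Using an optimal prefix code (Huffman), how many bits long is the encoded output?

448

Build the Huffman tree bottom-up:
combine be(6), et(12) → 18
combine ze(13), 18 → 31
combine ka(20), ga(22) → 42
combine io(25), de(26) → 51
combine th(29), 31 → 60
combine 42, 51 → 93
combine 60, 93 → 153
Total encoded bits = sum of merged weights = 18 + 31 + 42 + 51 + 60 + 93 + 153 = 448.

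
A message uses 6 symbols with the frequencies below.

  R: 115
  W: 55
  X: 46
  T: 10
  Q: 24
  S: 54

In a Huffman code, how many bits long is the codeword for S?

Repeatedly merge the two smallest:
merge T(10) and Q(24): 34
merge 34 and X(46): 80
merge S(54) and W(55): 109
merge 80 and 109: 189
merge R(115) and 189: 304
S sits 3 levels below the root, so its codeword is 3 bits.

3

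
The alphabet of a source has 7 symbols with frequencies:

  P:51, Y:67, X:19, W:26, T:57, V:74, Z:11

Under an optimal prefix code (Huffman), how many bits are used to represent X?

Build the tree from the bottom:
Z(11) + X(19) → 30
W(26) + 30 → 56
P(51) + 56 → 107
T(57) + Y(67) → 124
V(74) + 107 → 181
124 + 181 → 305
X's leaf is at depth 5, giving a 5-bit codeword.

5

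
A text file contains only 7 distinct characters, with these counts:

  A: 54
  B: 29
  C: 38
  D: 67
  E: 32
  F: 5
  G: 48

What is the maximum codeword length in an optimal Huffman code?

Merge the two lowest-weight nodes at each step:
combine F(5), B(29) → 34
combine E(32), 34 → 66
combine C(38), G(48) → 86
combine A(54), 66 → 120
combine D(67), 86 → 153
combine 120, 153 → 273
Maximum depth reached is 4.

4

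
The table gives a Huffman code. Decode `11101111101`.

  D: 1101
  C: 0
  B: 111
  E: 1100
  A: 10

Read left to right; each codeword is recognised as soon as it completes (prefix code):
  111→B | 0→C | 111→B | 1101→D
Decoded message: BCBD

BCBD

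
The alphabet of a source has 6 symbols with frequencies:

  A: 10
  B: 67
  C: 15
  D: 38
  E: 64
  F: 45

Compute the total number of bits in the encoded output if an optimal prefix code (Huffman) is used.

Greedily combine the two least-frequent nodes:
A(10) + C(15) → 25
25 + D(38) → 63
F(45) + 63 → 108
E(64) + B(67) → 131
108 + 131 → 239
The encoded length is the sum of every internal node's weight: 25 + 63 + 108 + 131 + 239 = 566 bits.

566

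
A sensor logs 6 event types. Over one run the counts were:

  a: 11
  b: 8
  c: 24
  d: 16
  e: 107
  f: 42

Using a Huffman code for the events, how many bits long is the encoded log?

Merge the two smallest weights repeatedly:
b(8) + a(11) → 19
d(16) + 19 → 35
c(24) + 35 → 59
f(42) + 59 → 101
101 + e(107) → 208
Each symbol's bit-cost is frequency × depth; summing gives 422 bits (equivalently 19 + 35 + 59 + 101 + 208).

422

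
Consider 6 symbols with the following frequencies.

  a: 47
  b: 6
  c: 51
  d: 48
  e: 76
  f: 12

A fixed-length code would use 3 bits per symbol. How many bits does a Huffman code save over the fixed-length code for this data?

157

Fixed-length: 3 bits × 240 symbols = 720 bits.
Huffman merges:
merge b(6) and f(12): 18
merge 18 and a(47): 65
merge d(48) and c(51): 99
merge 65 and e(76): 141
merge 99 and 141: 240
Huffman total = 18 + 65 + 99 + 141 + 240 = 563 bits.
Saving = 720 − 563 = 157 bits.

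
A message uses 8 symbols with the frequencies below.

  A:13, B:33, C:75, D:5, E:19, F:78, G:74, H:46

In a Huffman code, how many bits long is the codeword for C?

Repeatedly merge the two smallest:
D(5) + A(13) → 18
18 + E(19) → 37
B(33) + 37 → 70
H(46) + 70 → 116
G(74) + C(75) → 149
F(78) + 116 → 194
149 + 194 → 343
C's leaf is at depth 2, giving a 2-bit codeword.

2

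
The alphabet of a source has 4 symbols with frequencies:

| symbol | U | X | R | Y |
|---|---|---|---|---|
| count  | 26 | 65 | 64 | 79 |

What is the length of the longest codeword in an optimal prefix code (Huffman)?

Merge the two lowest-weight nodes at each step:
merge U(26) and R(64): 90
merge X(65) and Y(79): 144
merge 90 and 144: 234
The first pair merged (U, R) ends up deepest, at depth 2.

2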